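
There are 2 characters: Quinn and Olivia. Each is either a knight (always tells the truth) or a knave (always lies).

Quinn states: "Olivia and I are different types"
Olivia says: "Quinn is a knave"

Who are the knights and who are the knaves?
Quinn is a knight.
Olivia is a knave.

Verification:
- Quinn (knight) says "Olivia and I are different types" - this is TRUE because Quinn is a knight and Olivia is a knave.
- Olivia (knave) says "Quinn is a knave" - this is FALSE (a lie) because Quinn is a knight.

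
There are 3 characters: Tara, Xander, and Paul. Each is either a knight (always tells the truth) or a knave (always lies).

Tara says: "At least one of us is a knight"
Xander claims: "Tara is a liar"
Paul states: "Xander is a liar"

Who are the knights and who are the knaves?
Tara is a knight.
Xander is a knave.
Paul is a knight.

Verification:
- Tara (knight) says "At least one of us is a knight" - this is TRUE because Tara and Paul are knights.
- Xander (knave) says "Tara is a liar" - this is FALSE (a lie) because Tara is a knight.
- Paul (knight) says "Xander is a liar" - this is TRUE because Xander is a knave.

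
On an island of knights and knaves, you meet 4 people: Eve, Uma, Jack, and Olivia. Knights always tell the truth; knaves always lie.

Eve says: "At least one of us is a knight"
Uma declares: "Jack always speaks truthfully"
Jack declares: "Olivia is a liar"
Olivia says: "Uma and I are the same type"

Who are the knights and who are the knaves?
Eve is a knight.
Uma is a knight.
Jack is a knight.
Olivia is a knave.

Verification:
- Eve (knight) says "At least one of us is a knight" - this is TRUE because Eve, Uma, and Jack are knights.
- Uma (knight) says "Jack always speaks truthfully" - this is TRUE because Jack is a knight.
- Jack (knight) says "Olivia is a liar" - this is TRUE because Olivia is a knave.
- Olivia (knave) says "Uma and I are the same type" - this is FALSE (a lie) because Olivia is a knave and Uma is a knight.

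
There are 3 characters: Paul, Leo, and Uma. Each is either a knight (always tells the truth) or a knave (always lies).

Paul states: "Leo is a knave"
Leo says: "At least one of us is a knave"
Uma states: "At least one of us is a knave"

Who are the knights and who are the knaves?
Paul is a knave.
Leo is a knight.
Uma is a knight.

Verification:
- Paul (knave) says "Leo is a knave" - this is FALSE (a lie) because Leo is a knight.
- Leo (knight) says "At least one of us is a knave" - this is TRUE because Paul is a knave.
- Uma (knight) says "At least one of us is a knave" - this is TRUE because Paul is a knave.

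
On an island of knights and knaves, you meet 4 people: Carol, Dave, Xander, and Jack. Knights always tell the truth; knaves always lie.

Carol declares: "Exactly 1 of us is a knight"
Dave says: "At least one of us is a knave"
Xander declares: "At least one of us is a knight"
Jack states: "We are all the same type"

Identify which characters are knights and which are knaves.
Carol is a knave.
Dave is a knight.
Xander is a knight.
Jack is a knave.

Verification:
- Carol (knave) says "Exactly 1 of us is a knight" - this is FALSE (a lie) because there are 2 knights.
- Dave (knight) says "At least one of us is a knave" - this is TRUE because Carol and Jack are knaves.
- Xander (knight) says "At least one of us is a knight" - this is TRUE because Dave and Xander are knights.
- Jack (knave) says "We are all the same type" - this is FALSE (a lie) because Dave and Xander are knights and Carol and Jack are knaves.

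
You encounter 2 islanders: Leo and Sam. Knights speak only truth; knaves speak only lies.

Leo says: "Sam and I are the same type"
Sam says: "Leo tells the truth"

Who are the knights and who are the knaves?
Leo is a knight.
Sam is a knight.

Verification:
- Leo (knight) says "Sam and I are the same type" - this is TRUE because Leo is a knight and Sam is a knight.
- Sam (knight) says "Leo tells the truth" - this is TRUE because Leo is a knight.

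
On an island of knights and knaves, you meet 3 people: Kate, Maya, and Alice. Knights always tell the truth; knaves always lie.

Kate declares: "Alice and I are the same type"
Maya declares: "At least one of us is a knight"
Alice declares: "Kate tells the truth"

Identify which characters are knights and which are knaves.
Kate is a knight.
Maya is a knight.
Alice is a knight.

Verification:
- Kate (knight) says "Alice and I are the same type" - this is TRUE because Kate is a knight and Alice is a knight.
- Maya (knight) says "At least one of us is a knight" - this is TRUE because Kate, Maya, and Alice are knights.
- Alice (knight) says "Kate tells the truth" - this is TRUE because Kate is a knight.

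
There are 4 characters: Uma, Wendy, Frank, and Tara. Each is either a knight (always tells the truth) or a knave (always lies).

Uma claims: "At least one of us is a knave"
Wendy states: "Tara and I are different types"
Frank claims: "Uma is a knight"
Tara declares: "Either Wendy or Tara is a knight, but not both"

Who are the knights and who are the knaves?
Uma is a knight.
Wendy is a knave.
Frank is a knight.
Tara is a knave.

Verification:
- Uma (knight) says "At least one of us is a knave" - this is TRUE because Wendy and Tara are knaves.
- Wendy (knave) says "Tara and I are different types" - this is FALSE (a lie) because Wendy is a knave and Tara is a knave.
- Frank (knight) says "Uma is a knight" - this is TRUE because Uma is a knight.
- Tara (knave) says "Either Wendy or Tara is a knight, but not both" - this is FALSE (a lie) because Wendy is a knave and Tara is a knave.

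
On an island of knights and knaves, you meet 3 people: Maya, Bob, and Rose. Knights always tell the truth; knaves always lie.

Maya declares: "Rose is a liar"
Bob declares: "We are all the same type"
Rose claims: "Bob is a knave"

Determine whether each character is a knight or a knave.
Maya is a knave.
Bob is a knave.
Rose is a knight.

Verification:
- Maya (knave) says "Rose is a liar" - this is FALSE (a lie) because Rose is a knight.
- Bob (knave) says "We are all the same type" - this is FALSE (a lie) because Rose is a knight and Maya and Bob are knaves.
- Rose (knight) says "Bob is a knave" - this is TRUE because Bob is a knave.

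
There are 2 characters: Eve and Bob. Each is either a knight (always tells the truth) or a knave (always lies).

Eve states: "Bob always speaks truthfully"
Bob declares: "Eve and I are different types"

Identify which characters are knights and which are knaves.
Eve is a knave.
Bob is a knave.

Verification:
- Eve (knave) says "Bob always speaks truthfully" - this is FALSE (a lie) because Bob is a knave.
- Bob (knave) says "Eve and I are different types" - this is FALSE (a lie) because Bob is a knave and Eve is a knave.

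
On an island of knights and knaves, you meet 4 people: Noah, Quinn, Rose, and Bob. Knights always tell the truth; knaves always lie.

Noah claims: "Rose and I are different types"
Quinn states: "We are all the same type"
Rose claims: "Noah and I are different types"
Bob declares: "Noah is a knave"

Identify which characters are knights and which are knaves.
Noah is a knave.
Quinn is a knave.
Rose is a knave.
Bob is a knight.

Verification:
- Noah (knave) says "Rose and I are different types" - this is FALSE (a lie) because Noah is a knave and Rose is a knave.
- Quinn (knave) says "We are all the same type" - this is FALSE (a lie) because Bob is a knight and Noah, Quinn, and Rose are knaves.
- Rose (knave) says "Noah and I are different types" - this is FALSE (a lie) because Rose is a knave and Noah is a knave.
- Bob (knight) says "Noah is a knave" - this is TRUE because Noah is a knave.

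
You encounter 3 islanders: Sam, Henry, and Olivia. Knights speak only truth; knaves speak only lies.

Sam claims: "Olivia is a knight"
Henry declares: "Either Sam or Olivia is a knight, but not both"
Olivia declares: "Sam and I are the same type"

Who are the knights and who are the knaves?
Sam is a knight.
Henry is a knave.
Olivia is a knight.

Verification:
- Sam (knight) says "Olivia is a knight" - this is TRUE because Olivia is a knight.
- Henry (knave) says "Either Sam or Olivia is a knight, but not both" - this is FALSE (a lie) because Sam is a knight and Olivia is a knight.
- Olivia (knight) says "Sam and I are the same type" - this is TRUE because Olivia is a knight and Sam is a knight.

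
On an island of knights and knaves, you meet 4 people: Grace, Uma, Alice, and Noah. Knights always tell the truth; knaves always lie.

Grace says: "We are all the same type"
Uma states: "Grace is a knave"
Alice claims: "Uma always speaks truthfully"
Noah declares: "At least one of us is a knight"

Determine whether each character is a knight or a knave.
Grace is a knave.
Uma is a knight.
Alice is a knight.
Noah is a knight.

Verification:
- Grace (knave) says "We are all the same type" - this is FALSE (a lie) because Uma, Alice, and Noah are knights and Grace is a knave.
- Uma (knight) says "Grace is a knave" - this is TRUE because Grace is a knave.
- Alice (knight) says "Uma always speaks truthfully" - this is TRUE because Uma is a knight.
- Noah (knight) says "At least one of us is a knight" - this is TRUE because Uma, Alice, and Noah are knights.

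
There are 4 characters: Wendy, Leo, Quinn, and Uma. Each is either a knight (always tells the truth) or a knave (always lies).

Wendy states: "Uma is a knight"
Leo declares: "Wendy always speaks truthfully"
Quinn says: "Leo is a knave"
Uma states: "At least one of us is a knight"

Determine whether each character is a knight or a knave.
Wendy is a knight.
Leo is a knight.
Quinn is a knave.
Uma is a knight.

Verification:
- Wendy (knight) says "Uma is a knight" - this is TRUE because Uma is a knight.
- Leo (knight) says "Wendy always speaks truthfully" - this is TRUE because Wendy is a knight.
- Quinn (knave) says "Leo is a knave" - this is FALSE (a lie) because Leo is a knight.
- Uma (knight) says "At least one of us is a knight" - this is TRUE because Wendy, Leo, and Uma are knights.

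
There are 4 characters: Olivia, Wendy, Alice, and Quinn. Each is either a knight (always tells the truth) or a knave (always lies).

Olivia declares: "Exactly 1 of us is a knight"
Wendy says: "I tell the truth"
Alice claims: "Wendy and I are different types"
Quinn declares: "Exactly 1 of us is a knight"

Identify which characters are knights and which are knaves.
Olivia is a knave.
Wendy is a knave.
Alice is a knave.
Quinn is a knave.

Verification:
- Olivia (knave) says "Exactly 1 of us is a knight" - this is FALSE (a lie) because there are 0 knights.
- Wendy (knave) says "I tell the truth" - this is FALSE (a lie) because Wendy is a knave.
- Alice (knave) says "Wendy and I are different types" - this is FALSE (a lie) because Alice is a knave and Wendy is a knave.
- Quinn (knave) says "Exactly 1 of us is a knight" - this is FALSE (a lie) because there are 0 knights.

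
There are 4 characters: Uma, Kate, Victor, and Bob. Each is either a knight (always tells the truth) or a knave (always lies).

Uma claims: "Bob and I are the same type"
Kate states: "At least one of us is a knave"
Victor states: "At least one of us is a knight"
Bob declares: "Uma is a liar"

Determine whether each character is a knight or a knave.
Uma is a knave.
Kate is a knight.
Victor is a knight.
Bob is a knight.

Verification:
- Uma (knave) says "Bob and I are the same type" - this is FALSE (a lie) because Uma is a knave and Bob is a knight.
- Kate (knight) says "At least one of us is a knave" - this is TRUE because Uma is a knave.
- Victor (knight) says "At least one of us is a knight" - this is TRUE because Kate, Victor, and Bob are knights.
- Bob (knight) says "Uma is a liar" - this is TRUE because Uma is a knave.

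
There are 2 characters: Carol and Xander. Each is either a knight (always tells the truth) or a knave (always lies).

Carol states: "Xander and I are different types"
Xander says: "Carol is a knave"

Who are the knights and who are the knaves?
Carol is a knight.
Xander is a knave.

Verification:
- Carol (knight) says "Xander and I are different types" - this is TRUE because Carol is a knight and Xander is a knave.
- Xander (knave) says "Carol is a knave" - this is FALSE (a lie) because Carol is a knight.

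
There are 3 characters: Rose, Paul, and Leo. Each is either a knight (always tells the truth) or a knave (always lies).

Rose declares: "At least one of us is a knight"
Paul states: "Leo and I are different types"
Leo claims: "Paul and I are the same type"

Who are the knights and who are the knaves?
Rose is a knight.
Paul is a knight.
Leo is a knave.

Verification:
- Rose (knight) says "At least one of us is a knight" - this is TRUE because Rose and Paul are knights.
- Paul (knight) says "Leo and I are different types" - this is TRUE because Paul is a knight and Leo is a knave.
- Leo (knave) says "Paul and I are the same type" - this is FALSE (a lie) because Leo is a knave and Paul is a knight.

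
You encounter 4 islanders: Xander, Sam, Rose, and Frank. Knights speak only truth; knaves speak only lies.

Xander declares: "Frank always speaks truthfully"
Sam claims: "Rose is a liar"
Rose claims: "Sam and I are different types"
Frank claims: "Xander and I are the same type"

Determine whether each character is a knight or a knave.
Xander is a knight.
Sam is a knave.
Rose is a knight.
Frank is a knight.

Verification:
- Xander (knight) says "Frank always speaks truthfully" - this is TRUE because Frank is a knight.
- Sam (knave) says "Rose is a liar" - this is FALSE (a lie) because Rose is a knight.
- Rose (knight) says "Sam and I are different types" - this is TRUE because Rose is a knight and Sam is a knave.
- Frank (knight) says "Xander and I are the same type" - this is TRUE because Frank is a knight and Xander is a knight.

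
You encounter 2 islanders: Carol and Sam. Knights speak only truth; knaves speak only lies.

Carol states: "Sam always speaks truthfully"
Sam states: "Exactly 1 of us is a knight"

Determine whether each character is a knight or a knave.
Carol is a knave.
Sam is a knave.

Verification:
- Carol (knave) says "Sam always speaks truthfully" - this is FALSE (a lie) because Sam is a knave.
- Sam (knave) says "Exactly 1 of us is a knight" - this is FALSE (a lie) because there are 0 knights.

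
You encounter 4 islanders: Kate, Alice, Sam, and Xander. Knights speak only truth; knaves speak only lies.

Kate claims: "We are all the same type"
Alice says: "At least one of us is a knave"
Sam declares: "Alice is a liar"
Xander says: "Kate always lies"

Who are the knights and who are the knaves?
Kate is a knave.
Alice is a knight.
Sam is a knave.
Xander is a knight.

Verification:
- Kate (knave) says "We are all the same type" - this is FALSE (a lie) because Alice and Xander are knights and Kate and Sam are knaves.
- Alice (knight) says "At least one of us is a knave" - this is TRUE because Kate and Sam are knaves.
- Sam (knave) says "Alice is a liar" - this is FALSE (a lie) because Alice is a knight.
- Xander (knight) says "Kate always lies" - this is TRUE because Kate is a knave.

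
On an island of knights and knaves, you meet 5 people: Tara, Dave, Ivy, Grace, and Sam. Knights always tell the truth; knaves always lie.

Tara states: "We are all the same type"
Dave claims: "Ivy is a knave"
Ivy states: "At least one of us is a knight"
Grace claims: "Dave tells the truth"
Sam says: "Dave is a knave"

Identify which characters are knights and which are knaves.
Tara is a knave.
Dave is a knave.
Ivy is a knight.
Grace is a knave.
Sam is a knight.

Verification:
- Tara (knave) says "We are all the same type" - this is FALSE (a lie) because Ivy and Sam are knights and Tara, Dave, and Grace are knaves.
- Dave (knave) says "Ivy is a knave" - this is FALSE (a lie) because Ivy is a knight.
- Ivy (knight) says "At least one of us is a knight" - this is TRUE because Ivy and Sam are knights.
- Grace (knave) says "Dave tells the truth" - this is FALSE (a lie) because Dave is a knave.
- Sam (knight) says "Dave is a knave" - this is TRUE because Dave is a knave.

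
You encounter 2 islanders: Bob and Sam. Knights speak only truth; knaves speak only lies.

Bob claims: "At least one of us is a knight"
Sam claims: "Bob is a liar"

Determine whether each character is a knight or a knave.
Bob is a knight.
Sam is a knave.

Verification:
- Bob (knight) says "At least one of us is a knight" - this is TRUE because Bob is a knight.
- Sam (knave) says "Bob is a liar" - this is FALSE (a lie) because Bob is a knight.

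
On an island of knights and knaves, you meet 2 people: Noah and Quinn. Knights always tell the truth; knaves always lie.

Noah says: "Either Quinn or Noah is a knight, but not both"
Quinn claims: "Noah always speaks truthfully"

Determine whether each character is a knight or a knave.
Noah is a knave.
Quinn is a knave.

Verification:
- Noah (knave) says "Either Quinn or Noah is a knight, but not both" - this is FALSE (a lie) because Quinn is a knave and Noah is a knave.
- Quinn (knave) says "Noah always speaks truthfully" - this is FALSE (a lie) because Noah is a knave.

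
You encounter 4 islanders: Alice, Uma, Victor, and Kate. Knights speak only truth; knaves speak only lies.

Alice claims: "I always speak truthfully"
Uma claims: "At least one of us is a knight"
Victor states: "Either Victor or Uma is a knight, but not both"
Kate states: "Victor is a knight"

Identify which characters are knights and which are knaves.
Alice is a knave.
Uma is a knave.
Victor is a knave.
Kate is a knave.

Verification:
- Alice (knave) says "I always speak truthfully" - this is FALSE (a lie) because Alice is a knave.
- Uma (knave) says "At least one of us is a knight" - this is FALSE (a lie) because no one is a knight.
- Victor (knave) says "Either Victor or Uma is a knight, but not both" - this is FALSE (a lie) because Victor is a knave and Uma is a knave.
- Kate (knave) says "Victor is a knight" - this is FALSE (a lie) because Victor is a knave.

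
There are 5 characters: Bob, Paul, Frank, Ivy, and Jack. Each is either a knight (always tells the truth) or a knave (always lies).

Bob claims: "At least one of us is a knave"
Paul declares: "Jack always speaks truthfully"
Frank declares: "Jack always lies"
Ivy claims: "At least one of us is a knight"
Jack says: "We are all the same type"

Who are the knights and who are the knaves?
Bob is a knight.
Paul is a knave.
Frank is a knight.
Ivy is a knight.
Jack is a knave.

Verification:
- Bob (knight) says "At least one of us is a knave" - this is TRUE because Paul and Jack are knaves.
- Paul (knave) says "Jack always speaks truthfully" - this is FALSE (a lie) because Jack is a knave.
- Frank (knight) says "Jack always lies" - this is TRUE because Jack is a knave.
- Ivy (knight) says "At least one of us is a knight" - this is TRUE because Bob, Frank, and Ivy are knights.
- Jack (knave) says "We are all the same type" - this is FALSE (a lie) because Bob, Frank, and Ivy are knights and Paul and Jack are knaves.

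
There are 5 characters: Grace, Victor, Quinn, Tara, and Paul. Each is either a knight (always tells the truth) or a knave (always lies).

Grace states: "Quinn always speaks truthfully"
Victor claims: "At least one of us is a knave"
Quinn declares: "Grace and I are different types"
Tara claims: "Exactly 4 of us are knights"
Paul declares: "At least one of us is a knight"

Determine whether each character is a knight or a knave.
Grace is a knave.
Victor is a knight.
Quinn is a knave.
Tara is a knave.
Paul is a knight.

Verification:
- Grace (knave) says "Quinn always speaks truthfully" - this is FALSE (a lie) because Quinn is a knave.
- Victor (knight) says "At least one of us is a knave" - this is TRUE because Grace, Quinn, and Tara are knaves.
- Quinn (knave) says "Grace and I are different types" - this is FALSE (a lie) because Quinn is a knave and Grace is a knave.
- Tara (knave) says "Exactly 4 of us are knights" - this is FALSE (a lie) because there are 2 knights.
- Paul (knight) says "At least one of us is a knight" - this is TRUE because Victor and Paul are knights.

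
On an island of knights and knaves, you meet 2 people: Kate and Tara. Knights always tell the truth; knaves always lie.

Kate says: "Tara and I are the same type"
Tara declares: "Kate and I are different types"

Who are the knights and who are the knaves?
Kate is a knave.
Tara is a knight.

Verification:
- Kate (knave) says "Tara and I are the same type" - this is FALSE (a lie) because Kate is a knave and Tara is a knight.
- Tara (knight) says "Kate and I are different types" - this is TRUE because Tara is a knight and Kate is a knave.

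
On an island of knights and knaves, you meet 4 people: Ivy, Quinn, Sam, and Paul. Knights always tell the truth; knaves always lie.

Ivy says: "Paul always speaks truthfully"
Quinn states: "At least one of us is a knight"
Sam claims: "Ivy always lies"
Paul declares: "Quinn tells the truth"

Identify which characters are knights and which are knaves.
Ivy is a knight.
Quinn is a knight.
Sam is a knave.
Paul is a knight.

Verification:
- Ivy (knight) says "Paul always speaks truthfully" - this is TRUE because Paul is a knight.
- Quinn (knight) says "At least one of us is a knight" - this is TRUE because Ivy, Quinn, and Paul are knights.
- Sam (knave) says "Ivy always lies" - this is FALSE (a lie) because Ivy is a knight.
- Paul (knight) says "Quinn tells the truth" - this is TRUE because Quinn is a knight.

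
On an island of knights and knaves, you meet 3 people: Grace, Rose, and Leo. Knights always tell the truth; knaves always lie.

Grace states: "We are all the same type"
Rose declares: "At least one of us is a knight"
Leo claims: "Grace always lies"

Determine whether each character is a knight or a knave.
Grace is a knave.
Rose is a knight.
Leo is a knight.

Verification:
- Grace (knave) says "We are all the same type" - this is FALSE (a lie) because Rose and Leo are knights and Grace is a knave.
- Rose (knight) says "At least one of us is a knight" - this is TRUE because Rose and Leo are knights.
- Leo (knight) says "Grace always lies" - this is TRUE because Grace is a knave.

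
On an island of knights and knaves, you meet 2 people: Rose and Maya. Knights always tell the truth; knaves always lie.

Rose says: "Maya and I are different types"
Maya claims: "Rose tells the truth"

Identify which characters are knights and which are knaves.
Rose is a knave.
Maya is a knave.

Verification:
- Rose (knave) says "Maya and I are different types" - this is FALSE (a lie) because Rose is a knave and Maya is a knave.
- Maya (knave) says "Rose tells the truth" - this is FALSE (a lie) because Rose is a knave.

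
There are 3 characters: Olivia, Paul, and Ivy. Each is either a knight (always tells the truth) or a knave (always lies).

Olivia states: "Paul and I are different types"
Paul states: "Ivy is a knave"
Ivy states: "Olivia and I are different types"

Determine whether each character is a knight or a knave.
Olivia is a knave.
Paul is a knave.
Ivy is a knight.

Verification:
- Olivia (knave) says "Paul and I are different types" - this is FALSE (a lie) because Olivia is a knave and Paul is a knave.
- Paul (knave) says "Ivy is a knave" - this is FALSE (a lie) because Ivy is a knight.
- Ivy (knight) says "Olivia and I are different types" - this is TRUE because Ivy is a knight and Olivia is a knave.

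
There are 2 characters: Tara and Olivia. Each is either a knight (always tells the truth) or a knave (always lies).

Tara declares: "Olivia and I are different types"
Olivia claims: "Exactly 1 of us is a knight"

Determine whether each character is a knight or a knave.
Tara is a knave.
Olivia is a knave.

Verification:
- Tara (knave) says "Olivia and I are different types" - this is FALSE (a lie) because Tara is a knave and Olivia is a knave.
- Olivia (knave) says "Exactly 1 of us is a knight" - this is FALSE (a lie) because there are 0 knights.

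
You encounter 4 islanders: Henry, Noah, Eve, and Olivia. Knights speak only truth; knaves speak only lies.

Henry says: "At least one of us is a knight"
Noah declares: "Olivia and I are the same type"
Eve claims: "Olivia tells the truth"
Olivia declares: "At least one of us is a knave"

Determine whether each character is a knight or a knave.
Henry is a knight.
Noah is a knave.
Eve is a knight.
Olivia is a knight.

Verification:
- Henry (knight) says "At least one of us is a knight" - this is TRUE because Henry, Eve, and Olivia are knights.
- Noah (knave) says "Olivia and I are the same type" - this is FALSE (a lie) because Noah is a knave and Olivia is a knight.
- Eve (knight) says "Olivia tells the truth" - this is TRUE because Olivia is a knight.
- Olivia (knight) says "At least one of us is a knave" - this is TRUE because Noah is a knave.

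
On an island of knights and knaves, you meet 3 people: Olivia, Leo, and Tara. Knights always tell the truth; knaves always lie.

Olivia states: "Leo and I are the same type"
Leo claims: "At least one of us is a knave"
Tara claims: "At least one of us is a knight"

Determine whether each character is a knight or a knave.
Olivia is a knave.
Leo is a knight.
Tara is a knight.

Verification:
- Olivia (knave) says "Leo and I are the same type" - this is FALSE (a lie) because Olivia is a knave and Leo is a knight.
- Leo (knight) says "At least one of us is a knave" - this is TRUE because Olivia is a knave.
- Tara (knight) says "At least one of us is a knight" - this is TRUE because Leo and Tara are knights.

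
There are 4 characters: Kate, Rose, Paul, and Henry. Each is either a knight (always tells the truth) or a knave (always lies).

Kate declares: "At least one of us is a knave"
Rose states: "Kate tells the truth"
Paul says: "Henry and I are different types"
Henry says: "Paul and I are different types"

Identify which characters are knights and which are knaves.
Kate is a knight.
Rose is a knight.
Paul is a knave.
Henry is a knave.

Verification:
- Kate (knight) says "At least one of us is a knave" - this is TRUE because Paul and Henry are knaves.
- Rose (knight) says "Kate tells the truth" - this is TRUE because Kate is a knight.
- Paul (knave) says "Henry and I are different types" - this is FALSE (a lie) because Paul is a knave and Henry is a knave.
- Henry (knave) says "Paul and I are different types" - this is FALSE (a lie) because Henry is a knave and Paul is a knave.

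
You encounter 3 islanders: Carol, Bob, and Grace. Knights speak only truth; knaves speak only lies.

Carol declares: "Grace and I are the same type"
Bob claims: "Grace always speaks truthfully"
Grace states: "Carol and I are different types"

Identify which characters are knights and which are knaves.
Carol is a knave.
Bob is a knight.
Grace is a knight.

Verification:
- Carol (knave) says "Grace and I are the same type" - this is FALSE (a lie) because Carol is a knave and Grace is a knight.
- Bob (knight) says "Grace always speaks truthfully" - this is TRUE because Grace is a knight.
- Grace (knight) says "Carol and I are different types" - this is TRUE because Grace is a knight and Carol is a knave.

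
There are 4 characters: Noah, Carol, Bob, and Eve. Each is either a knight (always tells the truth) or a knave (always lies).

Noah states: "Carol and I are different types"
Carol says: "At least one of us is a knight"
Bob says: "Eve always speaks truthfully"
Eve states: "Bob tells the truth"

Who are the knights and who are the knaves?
Noah is a knave.
Carol is a knave.
Bob is a knave.
Eve is a knave.

Verification:
- Noah (knave) says "Carol and I are different types" - this is FALSE (a lie) because Noah is a knave and Carol is a knave.
- Carol (knave) says "At least one of us is a knight" - this is FALSE (a lie) because no one is a knight.
- Bob (knave) says "Eve always speaks truthfully" - this is FALSE (a lie) because Eve is a knave.
- Eve (knave) says "Bob tells the truth" - this is FALSE (a lie) because Bob is a knave.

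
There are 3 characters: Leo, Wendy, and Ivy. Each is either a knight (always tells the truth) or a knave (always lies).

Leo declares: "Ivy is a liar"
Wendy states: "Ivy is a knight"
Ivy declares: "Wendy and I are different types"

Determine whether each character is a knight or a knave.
Leo is a knight.
Wendy is a knave.
Ivy is a knave.

Verification:
- Leo (knight) says "Ivy is a liar" - this is TRUE because Ivy is a knave.
- Wendy (knave) says "Ivy is a knight" - this is FALSE (a lie) because Ivy is a knave.
- Ivy (knave) says "Wendy and I are different types" - this is FALSE (a lie) because Ivy is a knave and Wendy is a knave.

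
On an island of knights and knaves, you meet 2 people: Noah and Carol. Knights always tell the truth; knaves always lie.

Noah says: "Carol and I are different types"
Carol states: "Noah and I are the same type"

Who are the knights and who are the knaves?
Noah is a knight.
Carol is a knave.

Verification:
- Noah (knight) says "Carol and I are different types" - this is TRUE because Noah is a knight and Carol is a knave.
- Carol (knave) says "Noah and I are the same type" - this is FALSE (a lie) because Carol is a knave and Noah is a knight.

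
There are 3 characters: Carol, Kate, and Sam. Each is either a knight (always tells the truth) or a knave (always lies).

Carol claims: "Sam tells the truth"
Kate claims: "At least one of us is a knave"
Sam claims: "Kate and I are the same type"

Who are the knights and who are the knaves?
Carol is a knave.
Kate is a knight.
Sam is a knave.

Verification:
- Carol (knave) says "Sam tells the truth" - this is FALSE (a lie) because Sam is a knave.
- Kate (knight) says "At least one of us is a knave" - this is TRUE because Carol and Sam are knaves.
- Sam (knave) says "Kate and I are the same type" - this is FALSE (a lie) because Sam is a knave and Kate is a knight.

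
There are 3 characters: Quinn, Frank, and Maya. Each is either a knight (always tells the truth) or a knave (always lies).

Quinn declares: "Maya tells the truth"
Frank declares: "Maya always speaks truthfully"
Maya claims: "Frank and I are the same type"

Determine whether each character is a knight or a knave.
Quinn is a knight.
Frank is a knight.
Maya is a knight.

Verification:
- Quinn (knight) says "Maya tells the truth" - this is TRUE because Maya is a knight.
- Frank (knight) says "Maya always speaks truthfully" - this is TRUE because Maya is a knight.
- Maya (knight) says "Frank and I are the same type" - this is TRUE because Maya is a knight and Frank is a knight.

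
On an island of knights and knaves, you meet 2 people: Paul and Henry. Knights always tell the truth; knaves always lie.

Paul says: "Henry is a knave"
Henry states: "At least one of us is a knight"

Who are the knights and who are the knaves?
Paul is a knave.
Henry is a knight.

Verification:
- Paul (knave) says "Henry is a knave" - this is FALSE (a lie) because Henry is a knight.
- Henry (knight) says "At least one of us is a knight" - this is TRUE because Henry is a knight.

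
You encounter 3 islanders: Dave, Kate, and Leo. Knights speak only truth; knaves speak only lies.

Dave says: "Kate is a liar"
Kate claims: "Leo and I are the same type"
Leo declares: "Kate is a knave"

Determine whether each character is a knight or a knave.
Dave is a knight.
Kate is a knave.
Leo is a knight.

Verification:
- Dave (knight) says "Kate is a liar" - this is TRUE because Kate is a knave.
- Kate (knave) says "Leo and I are the same type" - this is FALSE (a lie) because Kate is a knave and Leo is a knight.
- Leo (knight) says "Kate is a knave" - this is TRUE because Kate is a knave.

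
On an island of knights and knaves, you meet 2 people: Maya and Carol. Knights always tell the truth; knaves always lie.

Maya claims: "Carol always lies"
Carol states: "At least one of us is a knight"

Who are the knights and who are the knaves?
Maya is a knave.
Carol is a knight.

Verification:
- Maya (knave) says "Carol always lies" - this is FALSE (a lie) because Carol is a knight.
- Carol (knight) says "At least one of us is a knight" - this is TRUE because Carol is a knight.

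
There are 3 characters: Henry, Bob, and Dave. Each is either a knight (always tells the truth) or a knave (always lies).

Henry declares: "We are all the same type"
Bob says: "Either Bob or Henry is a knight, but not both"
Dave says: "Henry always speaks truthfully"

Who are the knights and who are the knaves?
Henry is a knave.
Bob is a knight.
Dave is a knave.

Verification:
- Henry (knave) says "We are all the same type" - this is FALSE (a lie) because Bob is a knight and Henry and Dave are knaves.
- Bob (knight) says "Either Bob or Henry is a knight, but not both" - this is TRUE because Bob is a knight and Henry is a knave.
- Dave (knave) says "Henry always speaks truthfully" - this is FALSE (a lie) because Henry is a knave.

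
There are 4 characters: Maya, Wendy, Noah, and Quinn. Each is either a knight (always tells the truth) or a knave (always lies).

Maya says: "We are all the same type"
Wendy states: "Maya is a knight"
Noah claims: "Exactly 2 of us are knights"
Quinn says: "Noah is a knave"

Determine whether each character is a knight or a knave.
Maya is a knave.
Wendy is a knave.
Noah is a knave.
Quinn is a knight.

Verification:
- Maya (knave) says "We are all the same type" - this is FALSE (a lie) because Quinn is a knight and Maya, Wendy, and Noah are knaves.
- Wendy (knave) says "Maya is a knight" - this is FALSE (a lie) because Maya is a knave.
- Noah (knave) says "Exactly 2 of us are knights" - this is FALSE (a lie) because there are 1 knights.
- Quinn (knight) says "Noah is a knave" - this is TRUE because Noah is a knave.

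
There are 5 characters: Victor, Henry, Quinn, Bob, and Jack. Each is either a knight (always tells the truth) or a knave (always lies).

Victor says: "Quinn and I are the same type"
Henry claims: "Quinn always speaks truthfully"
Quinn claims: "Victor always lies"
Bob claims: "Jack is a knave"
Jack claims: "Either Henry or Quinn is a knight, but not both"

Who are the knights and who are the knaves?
Victor is a knave.
Henry is a knight.
Quinn is a knight.
Bob is a knight.
Jack is a knave.

Verification:
- Victor (knave) says "Quinn and I are the same type" - this is FALSE (a lie) because Victor is a knave and Quinn is a knight.
- Henry (knight) says "Quinn always speaks truthfully" - this is TRUE because Quinn is a knight.
- Quinn (knight) says "Victor always lies" - this is TRUE because Victor is a knave.
- Bob (knight) says "Jack is a knave" - this is TRUE because Jack is a knave.
- Jack (knave) says "Either Henry or Quinn is a knight, but not both" - this is FALSE (a lie) because Henry is a knight and Quinn is a knight.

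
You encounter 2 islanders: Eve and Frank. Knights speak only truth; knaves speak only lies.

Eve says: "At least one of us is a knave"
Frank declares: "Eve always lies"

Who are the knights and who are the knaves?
Eve is a knight.
Frank is a knave.

Verification:
- Eve (knight) says "At least one of us is a knave" - this is TRUE because Frank is a knave.
- Frank (knave) says "Eve always lies" - this is FALSE (a lie) because Eve is a knight.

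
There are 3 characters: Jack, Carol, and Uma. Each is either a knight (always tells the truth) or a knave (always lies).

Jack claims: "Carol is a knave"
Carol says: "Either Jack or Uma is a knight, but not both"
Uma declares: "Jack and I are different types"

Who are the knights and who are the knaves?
Jack is a knave.
Carol is a knight.
Uma is a knight.

Verification:
- Jack (knave) says "Carol is a knave" - this is FALSE (a lie) because Carol is a knight.
- Carol (knight) says "Either Jack or Uma is a knight, but not both" - this is TRUE because Jack is a knave and Uma is a knight.
- Uma (knight) says "Jack and I are different types" - this is TRUE because Uma is a knight and Jack is a knave.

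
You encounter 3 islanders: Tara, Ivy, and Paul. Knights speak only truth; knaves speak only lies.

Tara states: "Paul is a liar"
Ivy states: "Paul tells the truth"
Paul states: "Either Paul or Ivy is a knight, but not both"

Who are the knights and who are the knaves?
Tara is a knight.
Ivy is a knave.
Paul is a knave.

Verification:
- Tara (knight) says "Paul is a liar" - this is TRUE because Paul is a knave.
- Ivy (knave) says "Paul tells the truth" - this is FALSE (a lie) because Paul is a knave.
- Paul (knave) says "Either Paul or Ivy is a knight, but not both" - this is FALSE (a lie) because Paul is a knave and Ivy is a knave.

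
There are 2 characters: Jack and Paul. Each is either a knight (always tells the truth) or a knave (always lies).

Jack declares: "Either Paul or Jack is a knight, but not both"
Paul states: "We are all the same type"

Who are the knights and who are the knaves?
Jack is a knight.
Paul is a knave.

Verification:
- Jack (knight) says "Either Paul or Jack is a knight, but not both" - this is TRUE because Paul is a knave and Jack is a knight.
- Paul (knave) says "We are all the same type" - this is FALSE (a lie) because Jack is a knight and Paul is a knave.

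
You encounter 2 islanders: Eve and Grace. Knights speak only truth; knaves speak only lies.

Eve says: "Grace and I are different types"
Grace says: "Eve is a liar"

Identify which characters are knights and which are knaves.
Eve is a knight.
Grace is a knave.

Verification:
- Eve (knight) says "Grace and I are different types" - this is TRUE because Eve is a knight and Grace is a knave.
- Grace (knave) says "Eve is a liar" - this is FALSE (a lie) because Eve is a knight.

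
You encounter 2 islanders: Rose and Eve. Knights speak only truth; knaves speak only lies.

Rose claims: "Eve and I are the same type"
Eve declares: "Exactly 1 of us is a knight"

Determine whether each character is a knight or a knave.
Rose is a knave.
Eve is a knight.

Verification:
- Rose (knave) says "Eve and I are the same type" - this is FALSE (a lie) because Rose is a knave and Eve is a knight.
- Eve (knight) says "Exactly 1 of us is a knight" - this is TRUE because there are 1 knights.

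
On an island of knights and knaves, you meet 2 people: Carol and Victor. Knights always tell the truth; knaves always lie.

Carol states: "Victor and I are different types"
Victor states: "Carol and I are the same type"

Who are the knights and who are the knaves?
Carol is a knight.
Victor is a knave.

Verification:
- Carol (knight) says "Victor and I are different types" - this is TRUE because Carol is a knight and Victor is a knave.
- Victor (knave) says "Carol and I are the same type" - this is FALSE (a lie) because Victor is a knave and Carol is a knight.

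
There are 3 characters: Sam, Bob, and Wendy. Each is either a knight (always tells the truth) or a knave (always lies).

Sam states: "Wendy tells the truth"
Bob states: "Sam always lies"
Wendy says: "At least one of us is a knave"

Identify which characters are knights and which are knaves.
Sam is a knight.
Bob is a knave.
Wendy is a knight.

Verification:
- Sam (knight) says "Wendy tells the truth" - this is TRUE because Wendy is a knight.
- Bob (knave) says "Sam always lies" - this is FALSE (a lie) because Sam is a knight.
- Wendy (knight) says "At least one of us is a knave" - this is TRUE because Bob is a knave.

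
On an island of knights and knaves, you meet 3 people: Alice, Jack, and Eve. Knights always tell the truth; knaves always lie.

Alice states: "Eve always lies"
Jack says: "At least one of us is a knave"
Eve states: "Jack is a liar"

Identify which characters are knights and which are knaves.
Alice is a knight.
Jack is a knight.
Eve is a knave.

Verification:
- Alice (knight) says "Eve always lies" - this is TRUE because Eve is a knave.
- Jack (knight) says "At least one of us is a knave" - this is TRUE because Eve is a knave.
- Eve (knave) says "Jack is a liar" - this is FALSE (a lie) because Jack is a knight.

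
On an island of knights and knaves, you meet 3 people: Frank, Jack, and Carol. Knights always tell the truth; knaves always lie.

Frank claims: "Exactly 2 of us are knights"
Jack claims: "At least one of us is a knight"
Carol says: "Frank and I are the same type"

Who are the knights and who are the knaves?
Frank is a knight.
Jack is a knight.
Carol is a knave.

Verification:
- Frank (knight) says "Exactly 2 of us are knights" - this is TRUE because there are 2 knights.
- Jack (knight) says "At least one of us is a knight" - this is TRUE because Frank and Jack are knights.
- Carol (knave) says "Frank and I are the same type" - this is FALSE (a lie) because Carol is a knave and Frank is a knight.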